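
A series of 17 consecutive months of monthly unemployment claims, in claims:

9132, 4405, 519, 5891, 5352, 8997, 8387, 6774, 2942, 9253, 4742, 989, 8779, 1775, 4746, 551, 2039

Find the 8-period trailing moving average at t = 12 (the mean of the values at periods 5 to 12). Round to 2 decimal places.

5929.50

Sum of periods 5–12: 5352 + 8997 + 8387 + 6774 + 2942 + 9253 + 4742 + 989 = 47436
Divide by 8: 47436 / 8 = 5929.50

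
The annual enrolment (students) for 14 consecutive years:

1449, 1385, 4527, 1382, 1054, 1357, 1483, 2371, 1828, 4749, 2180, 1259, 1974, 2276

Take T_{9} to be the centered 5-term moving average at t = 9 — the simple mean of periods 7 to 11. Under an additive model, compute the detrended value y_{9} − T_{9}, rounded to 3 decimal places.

-694.200

Trend T_9 = (1483 + 2371 + 1828 + 4749 + 2180) / 5 = 12611/5 = 2522.20000
Detrended value: 1828 − 2522.20000 = -694.200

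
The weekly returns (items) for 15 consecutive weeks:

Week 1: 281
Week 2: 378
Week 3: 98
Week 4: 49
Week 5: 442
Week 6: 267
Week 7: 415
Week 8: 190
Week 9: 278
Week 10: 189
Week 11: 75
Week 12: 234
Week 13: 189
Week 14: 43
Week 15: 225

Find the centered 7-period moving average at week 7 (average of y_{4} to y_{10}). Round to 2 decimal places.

261.43

Sum of periods 4–10: 49 + 442 + 267 + 415 + 190 + 278 + 189 = 1830
Divide by 7: 1830 / 7 = 261.43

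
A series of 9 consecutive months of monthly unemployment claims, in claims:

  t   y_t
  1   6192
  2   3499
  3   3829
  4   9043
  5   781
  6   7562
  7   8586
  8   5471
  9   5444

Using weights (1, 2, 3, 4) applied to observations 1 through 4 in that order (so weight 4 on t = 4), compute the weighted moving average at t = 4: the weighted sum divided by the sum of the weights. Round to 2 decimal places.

6084.90

Weighted sum: 1·6192 + 2·3499 + 3·3829 + 4·9043 = 6192 + 6998 + 11487 + 36172 = 60849
Weight total: 1 + 2 + 3 + 4 = 10
WMA = 60849 / 10 = 6084.90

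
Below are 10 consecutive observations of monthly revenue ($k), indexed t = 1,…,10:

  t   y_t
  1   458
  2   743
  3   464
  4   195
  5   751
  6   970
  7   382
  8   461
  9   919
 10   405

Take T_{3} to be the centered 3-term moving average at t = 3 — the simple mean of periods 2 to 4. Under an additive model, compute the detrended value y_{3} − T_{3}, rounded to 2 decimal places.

-3.33

Trend T_3 = (743 + 464 + 195) / 3 = 1402/3 = 467.3333
Detrended value: 464 − 467.3333 = -3.33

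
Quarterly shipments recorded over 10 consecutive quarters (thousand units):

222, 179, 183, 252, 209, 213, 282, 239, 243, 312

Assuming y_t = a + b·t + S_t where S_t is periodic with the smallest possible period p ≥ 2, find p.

First differences y_{t+1} − y_t: -43, 4, 69, -43, 4, 69, -43, 4, …
The difference pattern repeats every 3 terms and not for any smaller step, so p = 3.

3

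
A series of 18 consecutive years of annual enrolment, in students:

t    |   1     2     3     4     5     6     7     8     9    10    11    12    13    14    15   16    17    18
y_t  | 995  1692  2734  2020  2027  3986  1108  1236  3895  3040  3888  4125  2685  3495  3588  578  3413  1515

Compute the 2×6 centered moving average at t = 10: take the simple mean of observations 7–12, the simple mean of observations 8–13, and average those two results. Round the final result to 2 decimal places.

Sum over 7–12: 1108 + 1236 + 3895 + 3040 + 3888 + 4125 = 17292
Sum over 8–13: 1236 + 3895 + 3040 + 3888 + 4125 + 2685 = 18869
CMA at t=10 = (17292 + 18869) / (2·6) = 36161 / 12 = 3013.42

3013.42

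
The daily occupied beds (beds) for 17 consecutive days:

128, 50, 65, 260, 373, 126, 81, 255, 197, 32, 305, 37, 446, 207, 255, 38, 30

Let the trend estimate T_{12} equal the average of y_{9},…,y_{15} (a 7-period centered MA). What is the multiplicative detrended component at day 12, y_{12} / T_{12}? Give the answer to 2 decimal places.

0.18

Trend T_12 = (197 + 32 + 305 + 37 + 446 + 207 + 255) / 7 = 1479/7 = 211.2857
Ratio to trend: 37 / 211.2857 = 0.18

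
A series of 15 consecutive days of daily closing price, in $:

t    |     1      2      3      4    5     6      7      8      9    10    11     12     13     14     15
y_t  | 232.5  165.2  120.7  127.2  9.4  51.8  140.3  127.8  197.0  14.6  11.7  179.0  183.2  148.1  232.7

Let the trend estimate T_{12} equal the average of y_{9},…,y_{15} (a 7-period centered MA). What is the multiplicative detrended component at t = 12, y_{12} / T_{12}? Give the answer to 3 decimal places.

1.297

Trend T_12 = (197.0 + 14.6 + 11.7 + 179.0 + 183.2 + 148.1 + 232.7) / 7 = 966.3/7 = 138.04286
Ratio to trend: 179.0 / 138.04286 = 1.297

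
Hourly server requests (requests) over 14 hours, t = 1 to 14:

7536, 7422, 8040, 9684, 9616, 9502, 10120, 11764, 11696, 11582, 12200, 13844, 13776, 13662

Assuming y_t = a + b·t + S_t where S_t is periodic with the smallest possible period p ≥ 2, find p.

4

First differences y_{t+1} − y_t: -114, 618, 1644, -68, -114, 618, 1644, -68, -114, 618, …
The difference pattern repeats every 4 terms and not for any smaller step, so p = 4.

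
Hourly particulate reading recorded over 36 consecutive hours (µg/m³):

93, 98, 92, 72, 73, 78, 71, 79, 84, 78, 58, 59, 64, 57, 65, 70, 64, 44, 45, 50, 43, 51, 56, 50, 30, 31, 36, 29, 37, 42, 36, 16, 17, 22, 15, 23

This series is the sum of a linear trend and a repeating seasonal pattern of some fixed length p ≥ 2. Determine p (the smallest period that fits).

First differences y_{t+1} − y_t: 5, -6, -20, 1, 5, -7, 8, 5, -6, -20, 1, 5, -7, 8, 5, -6, …
The difference pattern repeats every 7 terms and not for any smaller step, so p = 7.

7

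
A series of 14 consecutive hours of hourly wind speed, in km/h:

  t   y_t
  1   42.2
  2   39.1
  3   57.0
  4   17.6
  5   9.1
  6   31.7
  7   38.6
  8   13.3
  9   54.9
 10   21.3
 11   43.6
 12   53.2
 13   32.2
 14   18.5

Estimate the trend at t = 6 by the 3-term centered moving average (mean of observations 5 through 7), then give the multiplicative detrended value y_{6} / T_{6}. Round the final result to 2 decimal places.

1.20

Trend T_6 = (9.1 + 31.7 + 38.6) / 3 = 79.4/3 = 26.4667
Ratio to trend: 31.7 / 26.4667 = 1.20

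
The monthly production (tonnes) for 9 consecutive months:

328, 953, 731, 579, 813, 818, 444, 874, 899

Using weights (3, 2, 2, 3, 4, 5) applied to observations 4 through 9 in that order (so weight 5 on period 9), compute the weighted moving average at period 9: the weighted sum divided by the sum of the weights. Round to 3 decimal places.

Weighted sum: 3·579 + 2·813 + 2·818 + 3·444 + 4·874 + 5·899 = 1737 + 1626 + 1636 + 1332 + 3496 + 4495 = 14322
Weight total: 3 + 2 + 2 + 3 + 4 + 5 = 19
WMA = 14322 / 19 = 753.789

753.789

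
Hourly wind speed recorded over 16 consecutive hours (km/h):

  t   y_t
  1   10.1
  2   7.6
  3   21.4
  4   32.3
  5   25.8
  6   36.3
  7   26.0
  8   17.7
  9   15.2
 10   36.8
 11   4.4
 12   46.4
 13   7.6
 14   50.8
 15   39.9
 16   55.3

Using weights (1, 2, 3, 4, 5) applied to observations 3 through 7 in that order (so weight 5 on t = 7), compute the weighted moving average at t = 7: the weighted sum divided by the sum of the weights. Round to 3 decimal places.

Weighted sum: 1·21.4 + 2·32.3 + 3·25.8 + 4·36.3 + 5·26.0 = 21.4 + 64.6 + 77.4 + 145.2 + 130.0 = 438.6
Weight total: 1 + 2 + 3 + 4 + 5 = 15
WMA = 438.6 / 15 = 29.240

29.240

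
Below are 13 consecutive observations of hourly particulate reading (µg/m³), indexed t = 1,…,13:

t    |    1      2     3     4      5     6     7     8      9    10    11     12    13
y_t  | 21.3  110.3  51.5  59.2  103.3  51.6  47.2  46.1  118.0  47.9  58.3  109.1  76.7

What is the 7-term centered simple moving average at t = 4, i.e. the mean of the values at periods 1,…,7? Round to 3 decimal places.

63.486

Sum of periods 1–7: 21.3 + 110.3 + 51.5 + 59.2 + 103.3 + 51.6 + 47.2 = 444.4
Divide by 7: 444.4 / 7 = 63.486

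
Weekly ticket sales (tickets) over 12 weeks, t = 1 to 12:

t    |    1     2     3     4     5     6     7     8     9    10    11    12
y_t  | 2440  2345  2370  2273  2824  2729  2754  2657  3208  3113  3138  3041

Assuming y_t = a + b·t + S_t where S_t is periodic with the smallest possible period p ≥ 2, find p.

4

First differences y_{t+1} − y_t: -95, 25, -97, 551, -95, 25, -97, 551, -95, 25, …
The difference pattern repeats every 4 terms and not for any smaller step, so p = 4.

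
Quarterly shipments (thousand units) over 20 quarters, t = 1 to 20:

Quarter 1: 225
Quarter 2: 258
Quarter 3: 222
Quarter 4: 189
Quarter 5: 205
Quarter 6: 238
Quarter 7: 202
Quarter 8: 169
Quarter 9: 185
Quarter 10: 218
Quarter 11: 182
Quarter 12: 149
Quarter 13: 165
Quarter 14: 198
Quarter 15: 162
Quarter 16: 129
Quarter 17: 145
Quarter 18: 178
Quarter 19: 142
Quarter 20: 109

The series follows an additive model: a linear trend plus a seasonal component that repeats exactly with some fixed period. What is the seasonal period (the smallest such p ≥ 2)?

First differences y_{t+1} − y_t: 33, -36, -33, 16, 33, -36, -33, 16, 33, -36, …
The difference pattern repeats every 4 terms and not for any smaller step, so p = 4.

4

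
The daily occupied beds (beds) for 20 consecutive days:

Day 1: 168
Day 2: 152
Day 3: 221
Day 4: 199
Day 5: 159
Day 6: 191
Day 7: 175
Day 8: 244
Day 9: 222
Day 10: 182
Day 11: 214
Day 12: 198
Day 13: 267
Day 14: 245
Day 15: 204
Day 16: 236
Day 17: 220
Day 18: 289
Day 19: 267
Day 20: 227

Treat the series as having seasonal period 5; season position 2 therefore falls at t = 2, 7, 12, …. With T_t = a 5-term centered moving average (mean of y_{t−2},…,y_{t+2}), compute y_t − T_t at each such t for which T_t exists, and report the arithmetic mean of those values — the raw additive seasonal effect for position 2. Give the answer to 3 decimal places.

Season position 2 occurs at t = 7, 12, 17 (where T_t is defined).
t=7: T_7 = 198.20000; y_7 − T_7 = 175 − 198.20000 = -23.20000
t=12: T_12 = 221.20000; y_12 − T_12 = 198 − 221.20000 = -23.20000
t=17: T_17 = 243.20000; y_17 − T_17 = 220 − 243.20000 = -23.20000
Mean deviation: (-23.20000 + -23.20000 + -23.20000) / 3 = -23.200

-23.200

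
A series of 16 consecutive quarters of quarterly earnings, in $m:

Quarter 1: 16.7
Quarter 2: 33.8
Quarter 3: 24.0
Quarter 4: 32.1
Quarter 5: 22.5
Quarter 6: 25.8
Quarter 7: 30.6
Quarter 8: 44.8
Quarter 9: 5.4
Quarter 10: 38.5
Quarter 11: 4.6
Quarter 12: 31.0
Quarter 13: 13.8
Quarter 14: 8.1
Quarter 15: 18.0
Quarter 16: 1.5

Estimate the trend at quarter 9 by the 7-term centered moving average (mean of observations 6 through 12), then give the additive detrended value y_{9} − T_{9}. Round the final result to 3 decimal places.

Trend T_9 = (25.8 + 30.6 + 44.8 + 5.4 + 38.5 + 4.6 + 31.0) / 7 = 180.7/7 = 25.81429
Detrended value: 5.4 − 25.81429 = -20.414

-20.414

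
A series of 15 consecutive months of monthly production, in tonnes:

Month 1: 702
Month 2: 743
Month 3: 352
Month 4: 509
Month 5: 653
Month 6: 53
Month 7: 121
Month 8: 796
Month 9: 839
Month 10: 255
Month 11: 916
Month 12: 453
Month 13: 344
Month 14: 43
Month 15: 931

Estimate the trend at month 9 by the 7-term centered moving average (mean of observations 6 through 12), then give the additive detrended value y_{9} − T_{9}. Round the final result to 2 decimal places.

Trend T_9 = (53 + 121 + 796 + 839 + 255 + 916 + 453) / 7 = 3433/7 = 490.4286
Detrended value: 839 − 490.4286 = 348.57

348.57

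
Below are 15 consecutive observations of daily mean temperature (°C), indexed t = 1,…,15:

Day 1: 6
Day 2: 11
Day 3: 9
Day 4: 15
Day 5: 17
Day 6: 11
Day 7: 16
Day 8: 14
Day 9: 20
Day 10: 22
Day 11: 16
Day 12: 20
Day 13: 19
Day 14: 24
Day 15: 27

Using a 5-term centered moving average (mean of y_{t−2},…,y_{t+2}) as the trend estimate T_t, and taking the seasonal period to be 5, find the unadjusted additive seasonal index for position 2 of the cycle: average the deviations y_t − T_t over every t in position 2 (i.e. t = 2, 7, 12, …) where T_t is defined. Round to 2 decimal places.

Season position 2 occurs at t = 7, 12 (where T_t is defined).
t=7: T_7 = 15.6000; y_7 − T_7 = 16 − 15.6000 = 0.4000
t=12: T_12 = 20.2000; y_12 − T_12 = 20 − 20.2000 = -0.2000
Mean deviation: (0.4000 + -0.2000) / 2 = 0.10

0.10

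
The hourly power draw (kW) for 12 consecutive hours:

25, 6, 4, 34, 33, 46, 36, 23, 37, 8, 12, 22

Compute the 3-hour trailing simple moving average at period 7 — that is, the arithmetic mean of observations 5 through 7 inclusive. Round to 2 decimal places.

38.33

Sum of periods 5–7: 33 + 46 + 36 = 115
Divide by 3: 115 / 3 = 38.33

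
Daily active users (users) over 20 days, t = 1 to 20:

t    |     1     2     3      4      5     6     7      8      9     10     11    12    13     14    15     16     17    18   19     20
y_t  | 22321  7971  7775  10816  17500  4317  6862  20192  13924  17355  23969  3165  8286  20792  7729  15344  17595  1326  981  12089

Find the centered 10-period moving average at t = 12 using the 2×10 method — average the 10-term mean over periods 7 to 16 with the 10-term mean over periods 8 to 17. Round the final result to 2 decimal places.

Sum over 7–16: 6862 + 20192 + 13924 + 17355 + 23969 + 3165 + 8286 + 20792 + 7729 + 15344 = 137618
Sum over 8–17: 20192 + 13924 + 17355 + 23969 + 3165 + 8286 + 20792 + 7729 + 15344 + 17595 = 148351
CMA at t=12 = (137618 + 148351) / (2·10) = 285969 / 20 = 14298.45

14298.45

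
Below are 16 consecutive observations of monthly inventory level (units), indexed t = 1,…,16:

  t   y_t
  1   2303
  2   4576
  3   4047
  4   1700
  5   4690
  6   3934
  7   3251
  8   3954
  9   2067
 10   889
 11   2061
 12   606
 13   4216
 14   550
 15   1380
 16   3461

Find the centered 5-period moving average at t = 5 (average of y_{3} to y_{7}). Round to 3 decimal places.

Sum of periods 3–7: 4047 + 1700 + 4690 + 3934 + 3251 = 17622
Divide by 5: 17622 / 5 = 3524.400

3524.400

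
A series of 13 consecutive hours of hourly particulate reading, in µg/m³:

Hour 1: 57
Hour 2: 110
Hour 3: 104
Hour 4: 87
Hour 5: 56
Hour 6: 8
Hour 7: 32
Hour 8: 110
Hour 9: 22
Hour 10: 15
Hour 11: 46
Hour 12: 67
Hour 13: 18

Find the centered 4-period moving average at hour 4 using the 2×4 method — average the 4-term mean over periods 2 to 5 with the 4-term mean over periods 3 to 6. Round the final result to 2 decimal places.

Sum over 2–5: 110 + 104 + 87 + 56 = 357
Sum over 3–6: 104 + 87 + 56 + 8 = 255
CMA at t=4 = (357 + 255) / (2·4) = 612 / 8 = 76.50

76.50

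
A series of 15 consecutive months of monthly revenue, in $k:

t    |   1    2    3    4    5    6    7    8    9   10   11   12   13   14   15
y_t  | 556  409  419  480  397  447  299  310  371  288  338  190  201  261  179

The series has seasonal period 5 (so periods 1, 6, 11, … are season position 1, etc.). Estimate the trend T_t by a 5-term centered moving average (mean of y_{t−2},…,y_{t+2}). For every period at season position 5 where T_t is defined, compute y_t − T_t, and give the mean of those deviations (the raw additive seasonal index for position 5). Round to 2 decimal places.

-11.40

Season position 5 occurs at t = 5, 10 (where T_t is defined).
t=5: T_5 = 408.4000; y_5 − T_5 = 397 − 408.4000 = -11.4000
t=10: T_10 = 299.4000; y_10 − T_10 = 288 − 299.4000 = -11.4000
Mean deviation: (-11.4000 + -11.4000) / 2 = -11.40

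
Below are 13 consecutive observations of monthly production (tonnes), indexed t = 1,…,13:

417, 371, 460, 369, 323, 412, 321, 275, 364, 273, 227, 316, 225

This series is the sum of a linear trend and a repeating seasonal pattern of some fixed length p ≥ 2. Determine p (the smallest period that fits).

First differences y_{t+1} − y_t: -46, 89, -91, -46, 89, -91, -46, 89, …
The difference pattern repeats every 3 terms and not for any smaller step, so p = 3.

3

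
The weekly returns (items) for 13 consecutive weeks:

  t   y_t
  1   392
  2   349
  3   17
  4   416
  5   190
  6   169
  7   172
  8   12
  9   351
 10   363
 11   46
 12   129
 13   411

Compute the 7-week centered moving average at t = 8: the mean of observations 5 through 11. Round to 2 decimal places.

186.14

Sum of periods 5–11: 190 + 169 + 172 + 12 + 351 + 363 + 46 = 1303
Divide by 7: 1303 / 7 = 186.14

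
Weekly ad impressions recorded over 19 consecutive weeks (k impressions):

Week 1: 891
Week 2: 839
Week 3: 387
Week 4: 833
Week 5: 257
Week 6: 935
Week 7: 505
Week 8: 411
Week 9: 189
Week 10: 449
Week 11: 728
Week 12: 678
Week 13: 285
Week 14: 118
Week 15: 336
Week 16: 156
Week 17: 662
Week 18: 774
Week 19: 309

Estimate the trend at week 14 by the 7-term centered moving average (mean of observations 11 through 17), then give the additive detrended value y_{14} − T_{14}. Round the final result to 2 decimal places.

Trend T_14 = (728 + 678 + 285 + 118 + 336 + 156 + 662) / 7 = 2963/7 = 423.2857
Detrended value: 118 − 423.2857 = -305.29

-305.29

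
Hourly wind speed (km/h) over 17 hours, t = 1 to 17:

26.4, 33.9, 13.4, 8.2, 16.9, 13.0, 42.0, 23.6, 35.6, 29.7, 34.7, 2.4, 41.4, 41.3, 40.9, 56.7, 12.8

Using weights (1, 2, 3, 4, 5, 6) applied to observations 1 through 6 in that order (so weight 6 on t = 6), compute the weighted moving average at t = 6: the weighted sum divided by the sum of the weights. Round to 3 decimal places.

Weighted sum: 1·26.4 + 2·33.9 + 3·13.4 + 4·8.2 + 5·16.9 + 6·13.0 = 26.4 + 67.8 + 40.2 + 32.8 + 84.5 + 78.0 = 329.7
Weight total: 1 + 2 + 3 + 4 + 5 + 6 = 21
WMA = 329.7 / 21 = 15.700

15.700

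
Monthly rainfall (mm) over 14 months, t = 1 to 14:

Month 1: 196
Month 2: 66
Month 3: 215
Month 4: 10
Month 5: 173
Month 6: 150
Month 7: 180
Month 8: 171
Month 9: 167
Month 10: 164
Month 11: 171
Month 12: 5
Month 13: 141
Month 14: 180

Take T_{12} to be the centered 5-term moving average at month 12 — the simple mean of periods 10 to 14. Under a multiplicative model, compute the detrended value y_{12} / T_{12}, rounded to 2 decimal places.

Trend T_12 = (164 + 171 + 5 + 141 + 180) / 5 = 661/5 = 132.2000
Ratio to trend: 5 / 132.2000 = 0.04

0.04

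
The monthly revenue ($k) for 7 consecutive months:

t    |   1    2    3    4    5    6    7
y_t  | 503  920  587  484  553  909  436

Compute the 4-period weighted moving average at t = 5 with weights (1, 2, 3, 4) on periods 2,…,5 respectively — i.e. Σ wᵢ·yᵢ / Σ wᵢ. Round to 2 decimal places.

575.80

Weighted sum: 1·920 + 2·587 + 3·484 + 4·553 = 920 + 1174 + 1452 + 2212 = 5758
Weight total: 1 + 2 + 3 + 4 = 10
WMA = 5758 / 10 = 575.80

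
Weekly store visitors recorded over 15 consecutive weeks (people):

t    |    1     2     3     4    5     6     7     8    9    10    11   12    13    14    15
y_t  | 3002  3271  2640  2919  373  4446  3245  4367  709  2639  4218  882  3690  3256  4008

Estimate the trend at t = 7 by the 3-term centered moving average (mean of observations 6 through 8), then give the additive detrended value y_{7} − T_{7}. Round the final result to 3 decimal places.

-774.333

Trend T_7 = (4446 + 3245 + 4367) / 3 = 12058/3 = 4019.33333
Detrended value: 3245 − 4019.33333 = -774.333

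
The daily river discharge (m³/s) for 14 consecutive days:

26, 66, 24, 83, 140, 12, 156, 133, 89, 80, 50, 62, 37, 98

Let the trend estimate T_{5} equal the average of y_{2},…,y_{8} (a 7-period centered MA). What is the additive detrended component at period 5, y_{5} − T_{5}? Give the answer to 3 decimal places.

Trend T_5 = (66 + 24 + 83 + 140 + 12 + 156 + 133) / 7 = 614/7 = 87.71429
Detrended value: 140 − 87.71429 = 52.286

52.286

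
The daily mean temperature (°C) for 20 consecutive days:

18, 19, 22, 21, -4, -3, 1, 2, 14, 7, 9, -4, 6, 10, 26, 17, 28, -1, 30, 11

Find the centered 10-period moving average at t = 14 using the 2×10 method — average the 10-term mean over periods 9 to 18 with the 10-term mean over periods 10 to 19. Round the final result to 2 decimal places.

12.00

Sum over 9–18: 14 + 7 + 9 + (-4) + 6 + 10 + 26 + 17 + 28 + (-1) = 112
Sum over 10–19: 7 + 9 + (-4) + 6 + 10 + 26 + 17 + 28 + (-1) + 30 = 128
CMA at t=14 = (112 + 128) / (2·10) = 240 / 20 = 12.00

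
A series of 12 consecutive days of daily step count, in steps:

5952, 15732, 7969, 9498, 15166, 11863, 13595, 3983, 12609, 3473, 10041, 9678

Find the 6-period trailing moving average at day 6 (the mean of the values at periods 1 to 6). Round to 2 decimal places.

11030.00

Sum of periods 1–6: 5952 + 15732 + 7969 + 9498 + 15166 + 11863 = 66180
Divide by 6: 66180 / 6 = 11030.00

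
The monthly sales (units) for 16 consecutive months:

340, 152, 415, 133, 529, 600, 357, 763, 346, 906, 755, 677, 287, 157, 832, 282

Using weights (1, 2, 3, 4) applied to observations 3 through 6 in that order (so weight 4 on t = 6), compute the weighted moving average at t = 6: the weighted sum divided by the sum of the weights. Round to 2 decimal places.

466.80

Weighted sum: 1·415 + 2·133 + 3·529 + 4·600 = 415 + 266 + 1587 + 2400 = 4668
Weight total: 1 + 2 + 3 + 4 = 10
WMA = 4668 / 10 = 466.80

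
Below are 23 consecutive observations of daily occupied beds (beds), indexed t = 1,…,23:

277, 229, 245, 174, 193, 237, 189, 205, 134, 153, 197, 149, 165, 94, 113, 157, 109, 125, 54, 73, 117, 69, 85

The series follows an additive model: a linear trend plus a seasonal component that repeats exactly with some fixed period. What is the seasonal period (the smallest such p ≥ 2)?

First differences y_{t+1} − y_t: -48, 16, -71, 19, 44, -48, 16, -71, 19, 44, -48, 16, …
The difference pattern repeats every 5 terms and not for any smaller step, so p = 5.

5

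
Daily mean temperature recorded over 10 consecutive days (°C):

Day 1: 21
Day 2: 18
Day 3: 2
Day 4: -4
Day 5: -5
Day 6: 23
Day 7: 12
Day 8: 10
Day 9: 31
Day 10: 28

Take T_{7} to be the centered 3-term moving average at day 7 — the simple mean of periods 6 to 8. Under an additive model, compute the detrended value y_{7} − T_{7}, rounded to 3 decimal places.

Trend T_7 = (23 + 12 + 10) / 3 = 45/3 = 15.00000
Detrended value: 12 − 15.00000 = -3.000

-3.000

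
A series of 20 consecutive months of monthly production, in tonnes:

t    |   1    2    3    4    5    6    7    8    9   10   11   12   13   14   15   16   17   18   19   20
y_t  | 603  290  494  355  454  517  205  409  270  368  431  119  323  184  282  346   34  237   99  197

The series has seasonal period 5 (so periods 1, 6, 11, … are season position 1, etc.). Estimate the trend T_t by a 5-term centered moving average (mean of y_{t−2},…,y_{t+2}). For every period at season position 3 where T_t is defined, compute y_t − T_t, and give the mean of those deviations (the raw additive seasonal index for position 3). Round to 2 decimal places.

Season position 3 occurs at t = 3, 8, 13, 18 (where T_t is defined).
t=3: T_3 = 439.2000; y_3 − T_3 = 494 − 439.2000 = 54.8000
t=8: T_8 = 353.8000; y_8 − T_8 = 409 − 353.8000 = 55.2000
t=13: T_13 = 267.8000; y_13 − T_13 = 323 − 267.8000 = 55.2000
t=18: T_18 = 182.6000; y_18 − T_18 = 237 − 182.6000 = 54.4000
Mean deviation: (54.8000 + 55.2000 + 55.2000 + 54.4000) / 4 = 54.90

54.90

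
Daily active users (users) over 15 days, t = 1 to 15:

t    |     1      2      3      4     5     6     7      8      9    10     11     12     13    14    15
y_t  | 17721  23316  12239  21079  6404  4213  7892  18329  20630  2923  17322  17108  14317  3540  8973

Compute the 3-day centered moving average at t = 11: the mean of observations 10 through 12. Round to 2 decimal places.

Sum of periods 10–12: 2923 + 17322 + 17108 = 37353
Divide by 3: 37353 / 3 = 12451.00

12451.00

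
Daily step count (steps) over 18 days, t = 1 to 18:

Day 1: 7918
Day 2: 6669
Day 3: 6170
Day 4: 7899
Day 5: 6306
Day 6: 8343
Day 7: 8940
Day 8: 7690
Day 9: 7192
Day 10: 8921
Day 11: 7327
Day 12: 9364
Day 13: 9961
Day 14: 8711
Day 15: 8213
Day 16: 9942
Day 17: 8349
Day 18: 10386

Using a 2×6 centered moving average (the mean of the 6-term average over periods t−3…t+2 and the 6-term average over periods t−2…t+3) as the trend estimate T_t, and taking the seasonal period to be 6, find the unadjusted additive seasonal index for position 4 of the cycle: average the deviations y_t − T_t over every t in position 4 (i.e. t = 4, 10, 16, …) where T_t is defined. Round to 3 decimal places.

Season position 4 occurs at t = 4, 10 (where T_t is defined).
t=4: T_4 = 7302.66667; y_4 − T_4 = 7899 − 7302.66667 = 596.33333
t=10: T_10 = 8324.08333; y_10 − T_10 = 8921 − 8324.08333 = 596.91667
Mean deviation: (596.33333 + 596.91667) / 2 = 596.625

596.625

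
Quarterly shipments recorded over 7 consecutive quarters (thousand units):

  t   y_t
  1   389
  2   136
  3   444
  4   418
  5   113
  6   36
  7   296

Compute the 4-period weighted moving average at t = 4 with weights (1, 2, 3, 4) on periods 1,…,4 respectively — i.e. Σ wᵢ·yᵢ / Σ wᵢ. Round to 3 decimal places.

Weighted sum: 1·389 + 2·136 + 3·444 + 4·418 = 389 + 272 + 1332 + 1672 = 3665
Weight total: 1 + 2 + 3 + 4 = 10
WMA = 3665 / 10 = 366.500

366.500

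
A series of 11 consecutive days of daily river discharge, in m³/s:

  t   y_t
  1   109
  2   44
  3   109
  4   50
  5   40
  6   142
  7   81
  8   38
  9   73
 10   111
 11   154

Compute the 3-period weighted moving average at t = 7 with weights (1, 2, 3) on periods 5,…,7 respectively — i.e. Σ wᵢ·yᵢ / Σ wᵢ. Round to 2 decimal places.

94.50

Weighted sum: 1·40 + 2·142 + 3·81 = 40 + 284 + 243 = 567
Weight total: 1 + 2 + 3 = 6
WMA = 567 / 6 = 94.50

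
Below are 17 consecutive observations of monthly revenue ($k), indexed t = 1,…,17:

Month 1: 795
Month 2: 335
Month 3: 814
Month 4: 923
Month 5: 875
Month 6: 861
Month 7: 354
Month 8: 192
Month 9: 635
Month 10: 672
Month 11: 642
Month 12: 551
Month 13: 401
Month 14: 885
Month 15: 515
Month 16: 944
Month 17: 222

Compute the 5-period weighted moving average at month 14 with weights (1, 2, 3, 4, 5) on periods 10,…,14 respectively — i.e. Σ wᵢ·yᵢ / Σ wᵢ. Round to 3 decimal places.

642.533

Weighted sum: 1·672 + 2·642 + 3·551 + 4·401 + 5·885 = 672 + 1284 + 1653 + 1604 + 4425 = 9638
Weight total: 1 + 2 + 3 + 4 + 5 = 15
WMA = 9638 / 15 = 642.533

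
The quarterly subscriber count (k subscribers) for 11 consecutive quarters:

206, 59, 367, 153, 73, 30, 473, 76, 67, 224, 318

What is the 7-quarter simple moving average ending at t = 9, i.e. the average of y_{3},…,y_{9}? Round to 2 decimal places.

177.00

Sum of periods 3–9: 367 + 153 + 73 + 30 + 473 + 76 + 67 = 1239
Divide by 7: 1239 / 7 = 177.00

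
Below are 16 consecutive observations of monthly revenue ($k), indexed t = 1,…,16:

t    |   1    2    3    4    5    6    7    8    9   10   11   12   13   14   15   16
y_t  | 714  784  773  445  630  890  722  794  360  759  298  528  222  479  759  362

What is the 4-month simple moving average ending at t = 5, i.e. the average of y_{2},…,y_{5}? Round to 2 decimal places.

Sum of periods 2–5: 784 + 773 + 445 + 630 = 2632
Divide by 4: 2632 / 4 = 658.00

658.00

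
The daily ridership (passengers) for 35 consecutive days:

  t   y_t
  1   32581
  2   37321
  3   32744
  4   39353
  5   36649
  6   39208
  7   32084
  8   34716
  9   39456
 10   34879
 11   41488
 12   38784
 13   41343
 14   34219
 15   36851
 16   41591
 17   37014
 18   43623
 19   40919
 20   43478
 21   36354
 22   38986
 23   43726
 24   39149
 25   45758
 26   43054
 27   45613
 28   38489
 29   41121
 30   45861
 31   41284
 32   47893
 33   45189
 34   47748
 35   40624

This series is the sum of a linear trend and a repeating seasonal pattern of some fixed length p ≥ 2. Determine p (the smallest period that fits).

First differences y_{t+1} − y_t: 4740, -4577, 6609, -2704, 2559, -7124, 2632, 4740, -4577, 6609, -2704, 2559, -7124, 2632, 4740, -4577, …
The difference pattern repeats every 7 terms and not for any smaller step, so p = 7.

7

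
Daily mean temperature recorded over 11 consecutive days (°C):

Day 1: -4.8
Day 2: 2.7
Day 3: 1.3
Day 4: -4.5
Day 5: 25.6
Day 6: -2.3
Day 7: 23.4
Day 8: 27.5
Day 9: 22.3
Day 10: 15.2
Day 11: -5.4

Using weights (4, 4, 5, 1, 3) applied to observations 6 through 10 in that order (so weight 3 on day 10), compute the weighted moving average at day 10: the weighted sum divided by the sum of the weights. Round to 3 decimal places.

17.047

Weighted sum: 4·-2.3 + 4·23.4 + 5·27.5 + 1·22.3 + 3·15.2 = -9.2 + 93.6 + 137.5 + 22.3 + 45.6 = 289.8
Weight total: 4 + 4 + 5 + 1 + 3 = 17
WMA = 289.8 / 17 = 17.047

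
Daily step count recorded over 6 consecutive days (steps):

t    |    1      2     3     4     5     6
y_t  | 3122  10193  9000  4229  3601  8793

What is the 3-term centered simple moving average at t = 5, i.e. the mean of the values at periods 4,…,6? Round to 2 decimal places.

5541.00

Sum of periods 4–6: 4229 + 3601 + 8793 = 16623
Divide by 3: 16623 / 3 = 5541.00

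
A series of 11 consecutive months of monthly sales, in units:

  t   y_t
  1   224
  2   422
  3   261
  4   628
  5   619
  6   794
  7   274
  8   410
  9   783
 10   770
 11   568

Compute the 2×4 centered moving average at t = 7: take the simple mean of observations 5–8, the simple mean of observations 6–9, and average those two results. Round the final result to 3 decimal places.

544.750

Sum over 5–8: 619 + 794 + 274 + 410 = 2097
Sum over 6–9: 794 + 274 + 410 + 783 = 2261
CMA at t=7 = (2097 + 2261) / (2·4) = 4358 / 8 = 544.750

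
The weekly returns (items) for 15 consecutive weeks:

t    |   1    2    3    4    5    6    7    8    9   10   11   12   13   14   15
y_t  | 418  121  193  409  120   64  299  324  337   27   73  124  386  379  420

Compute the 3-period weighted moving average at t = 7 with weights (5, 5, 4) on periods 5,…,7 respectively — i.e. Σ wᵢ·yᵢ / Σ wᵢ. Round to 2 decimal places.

Weighted sum: 5·120 + 5·64 + 4·299 = 600 + 320 + 1196 = 2116
Weight total: 5 + 5 + 4 = 14
WMA = 2116 / 14 = 151.14

151.14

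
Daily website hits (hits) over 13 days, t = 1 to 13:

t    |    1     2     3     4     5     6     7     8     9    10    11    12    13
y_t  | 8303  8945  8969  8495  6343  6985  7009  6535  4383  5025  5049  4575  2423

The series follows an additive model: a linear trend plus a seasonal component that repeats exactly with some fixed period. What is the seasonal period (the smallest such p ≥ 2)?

4

First differences y_{t+1} − y_t: 642, 24, -474, -2152, 642, 24, -474, -2152, 642, 24, …
The difference pattern repeats every 4 terms and not for any smaller step, so p = 4.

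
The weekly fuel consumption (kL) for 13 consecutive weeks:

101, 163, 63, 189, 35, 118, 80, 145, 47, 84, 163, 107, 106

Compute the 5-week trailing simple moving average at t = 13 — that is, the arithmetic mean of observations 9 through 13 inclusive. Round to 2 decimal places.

101.40

Sum of periods 9–13: 47 + 84 + 163 + 107 + 106 = 507
Divide by 5: 507 / 5 = 101.40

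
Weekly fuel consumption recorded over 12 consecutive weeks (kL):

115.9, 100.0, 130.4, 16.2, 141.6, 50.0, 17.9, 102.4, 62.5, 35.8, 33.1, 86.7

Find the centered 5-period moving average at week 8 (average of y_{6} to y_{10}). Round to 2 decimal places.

Sum of periods 6–10: 50.0 + 17.9 + 102.4 + 62.5 + 35.8 = 268.6
Divide by 5: 268.6 / 5 = 53.72

53.72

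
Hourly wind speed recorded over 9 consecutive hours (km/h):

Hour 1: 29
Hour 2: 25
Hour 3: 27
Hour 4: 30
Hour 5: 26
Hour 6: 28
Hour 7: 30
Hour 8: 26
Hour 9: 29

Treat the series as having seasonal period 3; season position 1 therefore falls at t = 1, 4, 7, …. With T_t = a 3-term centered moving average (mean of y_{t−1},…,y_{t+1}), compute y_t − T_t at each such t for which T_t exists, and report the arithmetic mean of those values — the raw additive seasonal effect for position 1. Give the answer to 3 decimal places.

2.167

Season position 1 occurs at t = 4, 7 (where T_t is defined).
t=4: T_4 = 27.66667; y_4 − T_4 = 30 − 27.66667 = 2.33333
t=7: T_7 = 28.00000; y_7 − T_7 = 30 − 28.00000 = 2.00000
Mean deviation: (2.33333 + 2.00000) / 2 = 2.167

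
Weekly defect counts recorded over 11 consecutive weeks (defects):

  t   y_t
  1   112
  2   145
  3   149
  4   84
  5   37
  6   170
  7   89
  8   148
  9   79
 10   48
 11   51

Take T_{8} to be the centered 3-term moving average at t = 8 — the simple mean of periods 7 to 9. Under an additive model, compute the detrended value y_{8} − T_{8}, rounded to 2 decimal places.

Trend T_8 = (89 + 148 + 79) / 3 = 316/3 = 105.3333
Detrended value: 148 − 105.3333 = 42.67

42.67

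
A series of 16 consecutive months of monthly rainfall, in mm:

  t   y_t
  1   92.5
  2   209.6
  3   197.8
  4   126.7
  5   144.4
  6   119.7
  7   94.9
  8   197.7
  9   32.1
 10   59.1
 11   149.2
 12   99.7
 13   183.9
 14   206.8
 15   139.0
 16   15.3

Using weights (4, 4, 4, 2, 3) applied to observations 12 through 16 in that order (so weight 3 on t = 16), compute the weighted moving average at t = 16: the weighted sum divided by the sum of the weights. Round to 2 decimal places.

134.44

Weighted sum: 4·99.7 + 4·183.9 + 4·206.8 + 2·139.0 + 3·15.3 = 398.8 + 735.6 + 827.2 + 278.0 + 45.9 = 2285.5
Weight total: 4 + 4 + 4 + 2 + 3 = 17
WMA = 2285.5 / 17 = 134.44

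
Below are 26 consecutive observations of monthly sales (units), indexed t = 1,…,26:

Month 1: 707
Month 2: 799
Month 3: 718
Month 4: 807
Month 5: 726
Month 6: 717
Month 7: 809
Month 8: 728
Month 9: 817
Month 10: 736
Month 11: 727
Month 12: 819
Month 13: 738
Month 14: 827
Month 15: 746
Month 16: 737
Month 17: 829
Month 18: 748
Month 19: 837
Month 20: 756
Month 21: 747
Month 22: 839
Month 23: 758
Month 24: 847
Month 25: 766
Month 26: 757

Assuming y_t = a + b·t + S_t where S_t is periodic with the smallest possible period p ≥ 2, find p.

5

First differences y_{t+1} − y_t: 92, -81, 89, -81, -9, 92, -81, 89, -81, -9, 92, -81, …
The difference pattern repeats every 5 terms and not for any smaller step, so p = 5.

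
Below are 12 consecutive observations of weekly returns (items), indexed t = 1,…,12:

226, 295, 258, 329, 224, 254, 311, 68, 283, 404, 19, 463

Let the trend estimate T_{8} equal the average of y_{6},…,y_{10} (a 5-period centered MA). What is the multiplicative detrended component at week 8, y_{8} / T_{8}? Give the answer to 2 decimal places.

0.26

Trend T_8 = (254 + 311 + 68 + 283 + 404) / 5 = 1320/5 = 264.0000
Ratio to trend: 68 / 264.0000 = 0.26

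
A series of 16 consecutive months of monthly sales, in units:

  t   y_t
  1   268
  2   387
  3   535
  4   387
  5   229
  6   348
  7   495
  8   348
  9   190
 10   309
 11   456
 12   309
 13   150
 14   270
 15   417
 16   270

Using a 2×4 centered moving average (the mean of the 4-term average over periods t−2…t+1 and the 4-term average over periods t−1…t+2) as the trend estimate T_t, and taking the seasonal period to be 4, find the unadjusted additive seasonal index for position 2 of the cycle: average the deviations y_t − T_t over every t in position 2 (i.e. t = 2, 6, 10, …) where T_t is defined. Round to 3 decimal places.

Season position 2 occurs at t = 6, 10, 14 (where T_t is defined).
t=6: T_6 = 359.87500; y_6 − T_6 = 348 − 359.87500 = -11.87500
t=10: T_10 = 320.87500; y_10 − T_10 = 309 − 320.87500 = -11.87500
t=14: T_14 = 281.62500; y_14 − T_14 = 270 − 281.62500 = -11.62500
Mean deviation: (-11.87500 + -11.87500 + -11.62500) / 3 = -11.792

-11.792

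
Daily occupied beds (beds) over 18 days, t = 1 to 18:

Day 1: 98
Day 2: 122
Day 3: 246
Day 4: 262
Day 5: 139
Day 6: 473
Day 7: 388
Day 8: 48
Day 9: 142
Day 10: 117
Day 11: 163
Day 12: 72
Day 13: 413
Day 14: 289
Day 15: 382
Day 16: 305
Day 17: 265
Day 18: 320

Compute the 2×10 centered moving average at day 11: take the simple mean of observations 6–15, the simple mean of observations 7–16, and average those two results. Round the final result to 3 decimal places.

240.300

Sum over 6–15: 473 + 388 + 48 + 142 + 117 + 163 + 72 + 413 + 289 + 382 = 2487
Sum over 7–16: 388 + 48 + 142 + 117 + 163 + 72 + 413 + 289 + 382 + 305 = 2319
CMA at t=11 = (2487 + 2319) / (2·10) = 4806 / 20 = 240.300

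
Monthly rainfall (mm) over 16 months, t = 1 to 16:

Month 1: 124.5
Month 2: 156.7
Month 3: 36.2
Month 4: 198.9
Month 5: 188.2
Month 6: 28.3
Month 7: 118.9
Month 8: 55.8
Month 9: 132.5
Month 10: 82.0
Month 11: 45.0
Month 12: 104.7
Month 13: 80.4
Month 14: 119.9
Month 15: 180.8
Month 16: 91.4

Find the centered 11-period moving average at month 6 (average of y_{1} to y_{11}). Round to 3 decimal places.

Sum of periods 1–11: 124.5 + 156.7 + 36.2 + 198.9 + 188.2 + 28.3 + 118.9 + 55.8 + 132.5 + 82.0 + 45.0 = 1167.0
Divide by 11: 1167.0 / 11 = 106.091

106.091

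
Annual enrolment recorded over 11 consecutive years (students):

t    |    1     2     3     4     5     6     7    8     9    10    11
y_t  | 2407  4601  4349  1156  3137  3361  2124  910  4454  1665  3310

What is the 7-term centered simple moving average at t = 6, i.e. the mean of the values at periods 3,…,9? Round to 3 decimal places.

2784.429

Sum of periods 3–9: 4349 + 1156 + 3137 + 3361 + 2124 + 910 + 4454 = 19491
Divide by 7: 19491 / 7 = 2784.429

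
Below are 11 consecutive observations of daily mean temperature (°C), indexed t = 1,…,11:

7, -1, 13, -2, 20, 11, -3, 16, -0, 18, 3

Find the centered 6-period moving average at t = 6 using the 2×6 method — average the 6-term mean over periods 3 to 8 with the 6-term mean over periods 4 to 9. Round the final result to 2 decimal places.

Sum over 3–8: 13 + (-2) + 20 + 11 + (-3) + 16 = 55
Sum over 4–9: (-2) + 20 + 11 + (-3) + 16 + (-0) = 42
CMA at t=6 = (55 + 42) / (2·6) = 97 / 12 = 8.08

8.08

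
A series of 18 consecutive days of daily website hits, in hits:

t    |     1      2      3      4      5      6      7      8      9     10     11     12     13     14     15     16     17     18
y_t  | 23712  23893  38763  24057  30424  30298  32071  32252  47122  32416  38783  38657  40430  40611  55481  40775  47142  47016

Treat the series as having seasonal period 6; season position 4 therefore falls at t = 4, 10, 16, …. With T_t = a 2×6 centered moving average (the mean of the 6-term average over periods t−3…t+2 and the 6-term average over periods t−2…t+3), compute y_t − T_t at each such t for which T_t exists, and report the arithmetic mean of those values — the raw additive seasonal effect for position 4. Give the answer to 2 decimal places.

-5164.08

Season position 4 occurs at t = 4, 10 (where T_t is defined).
t=4: T_4 = 29221.0833; y_4 − T_4 = 24057 − 29221.0833 = -5164.0833
t=10: T_10 = 37580.0833; y_10 − T_10 = 32416 − 37580.0833 = -5164.0833
Mean deviation: (-5164.0833 + -5164.0833) / 2 = -5164.08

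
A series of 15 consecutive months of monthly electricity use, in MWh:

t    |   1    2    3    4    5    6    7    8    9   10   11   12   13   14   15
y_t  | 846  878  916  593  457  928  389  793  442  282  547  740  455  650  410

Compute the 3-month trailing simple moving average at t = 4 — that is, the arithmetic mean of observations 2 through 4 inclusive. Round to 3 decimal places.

795.667

Sum of periods 2–4: 878 + 916 + 593 = 2387
Divide by 3: 2387 / 3 = 795.667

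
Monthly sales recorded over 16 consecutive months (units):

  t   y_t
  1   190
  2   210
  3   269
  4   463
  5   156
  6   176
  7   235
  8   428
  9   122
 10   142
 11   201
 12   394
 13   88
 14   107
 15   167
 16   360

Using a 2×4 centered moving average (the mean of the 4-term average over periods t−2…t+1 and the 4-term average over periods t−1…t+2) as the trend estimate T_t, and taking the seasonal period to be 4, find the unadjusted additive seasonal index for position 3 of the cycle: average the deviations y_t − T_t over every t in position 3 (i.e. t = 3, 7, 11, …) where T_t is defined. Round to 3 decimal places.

Season position 3 occurs at t = 3, 7, 11 (where T_t is defined).
t=3: T_3 = 278.75000; y_3 − T_3 = 269 − 278.75000 = -9.75000
t=7: T_7 = 244.50000; y_7 − T_7 = 235 − 244.50000 = -9.50000
t=11: T_11 = 210.50000; y_11 − T_11 = 201 − 210.50000 = -9.50000
Mean deviation: (-9.75000 + -9.50000 + -9.50000) / 3 = -9.583

-9.583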